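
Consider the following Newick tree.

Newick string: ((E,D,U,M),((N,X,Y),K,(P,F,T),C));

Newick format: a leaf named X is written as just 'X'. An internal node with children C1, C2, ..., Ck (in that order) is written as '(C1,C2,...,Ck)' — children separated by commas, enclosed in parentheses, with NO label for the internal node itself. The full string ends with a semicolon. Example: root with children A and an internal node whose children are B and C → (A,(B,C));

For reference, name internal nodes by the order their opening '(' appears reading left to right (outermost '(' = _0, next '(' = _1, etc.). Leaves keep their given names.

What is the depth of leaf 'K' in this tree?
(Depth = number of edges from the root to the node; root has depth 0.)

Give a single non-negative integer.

Newick: ((E,D,U,M),((N,X,Y),K,(P,F,T),C));
Naming internals by '(' encounter order: outermost '(' = _0, next = _1, ...
Query node: K
Path from root: _0 -> _2 -> K
Depth of K: 2 (number of edges from root)

Answer: 2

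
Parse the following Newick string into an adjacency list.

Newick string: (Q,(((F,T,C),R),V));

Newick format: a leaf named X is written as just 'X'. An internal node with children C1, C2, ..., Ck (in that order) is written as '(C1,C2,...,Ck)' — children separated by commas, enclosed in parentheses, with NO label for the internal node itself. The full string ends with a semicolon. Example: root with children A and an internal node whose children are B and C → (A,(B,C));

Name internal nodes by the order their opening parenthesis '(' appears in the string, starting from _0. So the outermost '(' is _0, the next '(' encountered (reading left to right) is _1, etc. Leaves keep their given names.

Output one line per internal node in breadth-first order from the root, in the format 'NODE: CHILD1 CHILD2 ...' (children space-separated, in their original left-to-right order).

Answer: _0: Q _1
_1: _2 V
_2: _3 R
_3: F T C

Derivation:
Input: (Q,(((F,T,C),R),V));
Scanning left-to-right, naming '(' by encounter order:
  pos 0: '(' -> open internal node _0 (depth 1)
  pos 3: '(' -> open internal node _1 (depth 2)
  pos 4: '(' -> open internal node _2 (depth 3)
  pos 5: '(' -> open internal node _3 (depth 4)
  pos 11: ')' -> close internal node _3 (now at depth 3)
  pos 14: ')' -> close internal node _2 (now at depth 2)
  pos 17: ')' -> close internal node _1 (now at depth 1)
  pos 18: ')' -> close internal node _0 (now at depth 0)
Total internal nodes: 4
BFS adjacency from root:
  _0: Q _1
  _1: _2 V
  _2: _3 R
  _3: F T C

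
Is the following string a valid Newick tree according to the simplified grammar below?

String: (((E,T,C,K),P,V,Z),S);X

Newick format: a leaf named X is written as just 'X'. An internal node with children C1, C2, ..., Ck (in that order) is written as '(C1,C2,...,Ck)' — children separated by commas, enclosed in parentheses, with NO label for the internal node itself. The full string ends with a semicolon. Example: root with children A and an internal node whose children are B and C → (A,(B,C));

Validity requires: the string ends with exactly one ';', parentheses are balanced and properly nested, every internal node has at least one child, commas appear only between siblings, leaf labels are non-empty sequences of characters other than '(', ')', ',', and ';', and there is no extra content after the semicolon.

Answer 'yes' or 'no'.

Input: (((E,T,C,K),P,V,Z),S);X
Paren balance: 3 '(' vs 3 ')' OK
Ends with single ';': False
Full parse: FAILS (must end with ;)
Valid: False

Answer: no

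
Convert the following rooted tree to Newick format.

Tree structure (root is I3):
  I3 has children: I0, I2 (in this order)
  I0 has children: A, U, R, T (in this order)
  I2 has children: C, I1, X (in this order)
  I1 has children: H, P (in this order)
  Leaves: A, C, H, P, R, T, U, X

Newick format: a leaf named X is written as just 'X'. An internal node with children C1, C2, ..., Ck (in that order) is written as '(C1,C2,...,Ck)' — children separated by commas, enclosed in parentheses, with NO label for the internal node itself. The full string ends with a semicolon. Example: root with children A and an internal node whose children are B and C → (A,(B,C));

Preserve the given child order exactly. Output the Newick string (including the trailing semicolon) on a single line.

internal I3 with children ['I0', 'I2']
  internal I0 with children ['A', 'U', 'R', 'T']
    leaf 'A' → 'A'
    leaf 'U' → 'U'
    leaf 'R' → 'R'
    leaf 'T' → 'T'
  → '(A,U,R,T)'
  internal I2 with children ['C', 'I1', 'X']
    leaf 'C' → 'C'
    internal I1 with children ['H', 'P']
      leaf 'H' → 'H'
      leaf 'P' → 'P'
    → '(H,P)'
    leaf 'X' → 'X'
  → '(C,(H,P),X)'
→ '((A,U,R,T),(C,(H,P),X))'
Final: ((A,U,R,T),(C,(H,P),X));

Answer: ((A,U,R,T),(C,(H,P),X));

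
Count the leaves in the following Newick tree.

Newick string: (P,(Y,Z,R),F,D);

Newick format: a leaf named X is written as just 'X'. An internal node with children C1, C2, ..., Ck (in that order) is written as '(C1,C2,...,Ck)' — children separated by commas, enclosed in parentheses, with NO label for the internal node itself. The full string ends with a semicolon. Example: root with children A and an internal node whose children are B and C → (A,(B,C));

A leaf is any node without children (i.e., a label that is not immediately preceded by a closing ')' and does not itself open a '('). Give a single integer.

Answer: 6

Derivation:
Newick: (P,(Y,Z,R),F,D);
Scan left-to-right; a leaf is any maximal label run not followed by '(':
  pos 1: leaf 'P' → count = 1
  pos 4: leaf 'Y' → count = 2
  pos 6: leaf 'Z' → count = 3
  pos 8: leaf 'R' → count = 4
  pos 11: leaf 'F' → count = 5
  pos 13: leaf 'D' → count = 6
Total leaves: 6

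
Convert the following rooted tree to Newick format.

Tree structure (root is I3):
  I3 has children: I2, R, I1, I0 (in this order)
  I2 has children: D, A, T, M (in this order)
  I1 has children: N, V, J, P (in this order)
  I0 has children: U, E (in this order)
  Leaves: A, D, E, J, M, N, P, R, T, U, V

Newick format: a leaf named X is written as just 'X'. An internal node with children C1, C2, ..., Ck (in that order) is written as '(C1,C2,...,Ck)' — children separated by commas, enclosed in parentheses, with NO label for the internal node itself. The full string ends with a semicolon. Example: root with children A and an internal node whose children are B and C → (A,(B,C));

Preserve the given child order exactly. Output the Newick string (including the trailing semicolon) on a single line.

Answer: ((D,A,T,M),R,(N,V,J,P),(U,E));

Derivation:
internal I3 with children ['I2', 'R', 'I1', 'I0']
  internal I2 with children ['D', 'A', 'T', 'M']
    leaf 'D' → 'D'
    leaf 'A' → 'A'
    leaf 'T' → 'T'
    leaf 'M' → 'M'
  → '(D,A,T,M)'
  leaf 'R' → 'R'
  internal I1 with children ['N', 'V', 'J', 'P']
    leaf 'N' → 'N'
    leaf 'V' → 'V'
    leaf 'J' → 'J'
    leaf 'P' → 'P'
  → '(N,V,J,P)'
  internal I0 with children ['U', 'E']
    leaf 'U' → 'U'
    leaf 'E' → 'E'
  → '(U,E)'
→ '((D,A,T,M),R,(N,V,J,P),(U,E))'
Final: ((D,A,T,M),R,(N,V,J,P),(U,E));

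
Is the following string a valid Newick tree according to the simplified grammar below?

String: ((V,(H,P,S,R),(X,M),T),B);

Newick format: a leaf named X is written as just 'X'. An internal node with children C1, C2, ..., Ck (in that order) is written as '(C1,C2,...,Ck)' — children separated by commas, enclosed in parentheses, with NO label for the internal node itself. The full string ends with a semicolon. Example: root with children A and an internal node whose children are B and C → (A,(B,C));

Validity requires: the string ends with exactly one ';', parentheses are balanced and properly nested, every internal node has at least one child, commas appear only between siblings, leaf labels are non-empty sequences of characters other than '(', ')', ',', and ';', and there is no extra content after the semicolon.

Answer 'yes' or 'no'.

Answer: yes

Derivation:
Input: ((V,(H,P,S,R),(X,M),T),B);
Paren balance: 4 '(' vs 4 ')' OK
Ends with single ';': True
Full parse: OK
Valid: True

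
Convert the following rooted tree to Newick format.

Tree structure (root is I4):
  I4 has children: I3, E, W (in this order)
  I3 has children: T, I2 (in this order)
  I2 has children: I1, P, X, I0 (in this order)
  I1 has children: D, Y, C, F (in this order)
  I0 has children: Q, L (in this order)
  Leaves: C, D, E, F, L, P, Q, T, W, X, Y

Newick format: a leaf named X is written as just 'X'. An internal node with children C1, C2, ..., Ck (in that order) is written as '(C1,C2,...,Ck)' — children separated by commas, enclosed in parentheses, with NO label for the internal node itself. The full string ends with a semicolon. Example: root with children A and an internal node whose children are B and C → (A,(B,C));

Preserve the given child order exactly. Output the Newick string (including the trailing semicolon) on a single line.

internal I4 with children ['I3', 'E', 'W']
  internal I3 with children ['T', 'I2']
    leaf 'T' → 'T'
    internal I2 with children ['I1', 'P', 'X', 'I0']
      internal I1 with children ['D', 'Y', 'C', 'F']
        leaf 'D' → 'D'
        leaf 'Y' → 'Y'
        leaf 'C' → 'C'
        leaf 'F' → 'F'
      → '(D,Y,C,F)'
      leaf 'P' → 'P'
      leaf 'X' → 'X'
      internal I0 with children ['Q', 'L']
        leaf 'Q' → 'Q'
        leaf 'L' → 'L'
      → '(Q,L)'
    → '((D,Y,C,F),P,X,(Q,L))'
  → '(T,((D,Y,C,F),P,X,(Q,L)))'
  leaf 'E' → 'E'
  leaf 'W' → 'W'
→ '((T,((D,Y,C,F),P,X,(Q,L))),E,W)'
Final: ((T,((D,Y,C,F),P,X,(Q,L))),E,W);

Answer: ((T,((D,Y,C,F),P,X,(Q,L))),E,W);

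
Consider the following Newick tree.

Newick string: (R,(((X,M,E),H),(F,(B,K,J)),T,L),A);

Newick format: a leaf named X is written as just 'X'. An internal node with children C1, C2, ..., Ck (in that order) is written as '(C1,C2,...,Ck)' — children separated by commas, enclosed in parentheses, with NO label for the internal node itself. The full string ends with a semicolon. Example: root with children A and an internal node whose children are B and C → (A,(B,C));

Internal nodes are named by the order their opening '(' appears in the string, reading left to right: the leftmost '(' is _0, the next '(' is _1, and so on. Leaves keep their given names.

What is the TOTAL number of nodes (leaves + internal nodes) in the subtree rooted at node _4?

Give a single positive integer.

Answer: 6

Derivation:
Newick: (R,(((X,M,E),H),(F,(B,K,J)),T,L),A);
Locate _4: it is the '(' at position 16 (the 5th '(' reading left to right).
Query: subtree rooted at _4
_4: subtree_size = 1 + 5
  F: subtree_size = 1 + 0
  _5: subtree_size = 1 + 3
    B: subtree_size = 1 + 0
    K: subtree_size = 1 + 0
    J: subtree_size = 1 + 0
Total subtree size of _4: 6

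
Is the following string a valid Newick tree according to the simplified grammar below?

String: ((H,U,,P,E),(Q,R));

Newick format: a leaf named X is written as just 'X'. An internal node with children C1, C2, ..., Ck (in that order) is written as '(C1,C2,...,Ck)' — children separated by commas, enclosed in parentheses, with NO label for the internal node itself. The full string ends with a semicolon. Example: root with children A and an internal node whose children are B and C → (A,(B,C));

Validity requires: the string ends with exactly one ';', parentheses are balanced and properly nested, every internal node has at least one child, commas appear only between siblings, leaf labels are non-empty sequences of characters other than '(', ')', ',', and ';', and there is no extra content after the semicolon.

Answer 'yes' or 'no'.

Input: ((H,U,,P,E),(Q,R));
Paren balance: 3 '(' vs 3 ')' OK
Ends with single ';': True
Full parse: FAILS (empty leaf label at pos 6)
Valid: False

Answer: no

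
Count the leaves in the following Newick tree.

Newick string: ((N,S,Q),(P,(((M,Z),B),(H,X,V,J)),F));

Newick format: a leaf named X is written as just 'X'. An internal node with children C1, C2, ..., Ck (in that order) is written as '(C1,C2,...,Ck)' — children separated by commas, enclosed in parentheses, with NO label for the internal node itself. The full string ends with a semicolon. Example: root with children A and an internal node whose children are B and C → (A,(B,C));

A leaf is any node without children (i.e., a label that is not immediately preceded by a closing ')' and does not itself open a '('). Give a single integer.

Newick: ((N,S,Q),(P,(((M,Z),B),(H,X,V,J)),F));
Scan left-to-right; a leaf is any maximal label run not followed by '(':
  pos 2: leaf 'N' → count = 1
  pos 4: leaf 'S' → count = 2
  pos 6: leaf 'Q' → count = 3
  pos 10: leaf 'P' → count = 4
  pos 15: leaf 'M' → count = 5
  pos 17: leaf 'Z' → count = 6
  pos 20: leaf 'B' → count = 7
  pos 24: leaf 'H' → count = 8
  pos 26: leaf 'X' → count = 9
  pos 28: leaf 'V' → count = 10
  pos 30: leaf 'J' → count = 11
  pos 34: leaf 'F' → count = 12
Total leaves: 12

Answer: 12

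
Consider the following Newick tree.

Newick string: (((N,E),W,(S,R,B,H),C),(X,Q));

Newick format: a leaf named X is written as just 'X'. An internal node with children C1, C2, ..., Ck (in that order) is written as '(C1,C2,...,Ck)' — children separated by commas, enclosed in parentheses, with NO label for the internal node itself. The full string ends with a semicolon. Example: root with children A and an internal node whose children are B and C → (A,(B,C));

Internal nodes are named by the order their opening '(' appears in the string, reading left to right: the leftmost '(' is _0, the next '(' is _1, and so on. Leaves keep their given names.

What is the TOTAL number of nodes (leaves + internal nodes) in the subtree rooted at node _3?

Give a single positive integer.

Newick: (((N,E),W,(S,R,B,H),C),(X,Q));
Locate _3: it is the '(' at position 10 (the 4th '(' reading left to right).
Query: subtree rooted at _3
_3: subtree_size = 1 + 4
  S: subtree_size = 1 + 0
  R: subtree_size = 1 + 0
  B: subtree_size = 1 + 0
  H: subtree_size = 1 + 0
Total subtree size of _3: 5

Answer: 5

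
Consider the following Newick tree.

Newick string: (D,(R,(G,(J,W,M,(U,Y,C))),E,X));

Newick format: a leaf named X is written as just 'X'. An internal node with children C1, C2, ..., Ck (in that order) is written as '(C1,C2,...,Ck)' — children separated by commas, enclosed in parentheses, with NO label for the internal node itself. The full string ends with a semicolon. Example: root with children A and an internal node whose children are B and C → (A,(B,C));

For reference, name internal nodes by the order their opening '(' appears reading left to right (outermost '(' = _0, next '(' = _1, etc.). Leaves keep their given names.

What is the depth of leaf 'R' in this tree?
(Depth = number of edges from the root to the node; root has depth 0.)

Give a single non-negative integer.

Newick: (D,(R,(G,(J,W,M,(U,Y,C))),E,X));
Naming internals by '(' encounter order: outermost '(' = _0, next = _1, ...
Query node: R
Path from root: _0 -> _1 -> R
Depth of R: 2 (number of edges from root)

Answer: 2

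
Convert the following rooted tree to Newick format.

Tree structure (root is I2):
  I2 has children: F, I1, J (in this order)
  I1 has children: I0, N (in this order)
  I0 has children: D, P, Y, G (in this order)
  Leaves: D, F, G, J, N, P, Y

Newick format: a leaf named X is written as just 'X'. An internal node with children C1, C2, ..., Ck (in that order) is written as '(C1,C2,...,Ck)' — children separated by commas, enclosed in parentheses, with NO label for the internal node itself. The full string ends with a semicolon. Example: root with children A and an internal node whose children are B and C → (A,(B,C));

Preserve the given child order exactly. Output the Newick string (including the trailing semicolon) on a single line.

internal I2 with children ['F', 'I1', 'J']
  leaf 'F' → 'F'
  internal I1 with children ['I0', 'N']
    internal I0 with children ['D', 'P', 'Y', 'G']
      leaf 'D' → 'D'
      leaf 'P' → 'P'
      leaf 'Y' → 'Y'
      leaf 'G' → 'G'
    → '(D,P,Y,G)'
    leaf 'N' → 'N'
  → '((D,P,Y,G),N)'
  leaf 'J' → 'J'
→ '(F,((D,P,Y,G),N),J)'
Final: (F,((D,P,Y,G),N),J);

Answer: (F,((D,P,Y,G),N),J);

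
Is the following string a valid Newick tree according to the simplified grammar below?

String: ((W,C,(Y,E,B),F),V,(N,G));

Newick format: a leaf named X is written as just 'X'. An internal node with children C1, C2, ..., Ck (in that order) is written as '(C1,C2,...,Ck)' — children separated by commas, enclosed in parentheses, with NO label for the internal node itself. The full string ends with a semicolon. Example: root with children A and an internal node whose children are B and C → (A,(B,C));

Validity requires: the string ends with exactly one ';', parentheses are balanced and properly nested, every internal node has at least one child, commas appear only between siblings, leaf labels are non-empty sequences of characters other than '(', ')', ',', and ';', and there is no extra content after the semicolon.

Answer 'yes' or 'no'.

Input: ((W,C,(Y,E,B),F),V,(N,G));
Paren balance: 4 '(' vs 4 ')' OK
Ends with single ';': True
Full parse: OK
Valid: True

Answer: yes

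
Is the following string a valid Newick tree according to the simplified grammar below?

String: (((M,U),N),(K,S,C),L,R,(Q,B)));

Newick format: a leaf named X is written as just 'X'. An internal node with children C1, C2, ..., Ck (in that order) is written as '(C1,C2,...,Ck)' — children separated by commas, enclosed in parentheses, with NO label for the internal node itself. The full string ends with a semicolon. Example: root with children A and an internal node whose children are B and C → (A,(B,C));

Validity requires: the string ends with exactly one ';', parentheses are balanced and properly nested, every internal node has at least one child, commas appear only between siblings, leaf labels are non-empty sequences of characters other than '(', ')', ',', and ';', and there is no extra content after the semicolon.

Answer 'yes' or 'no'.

Input: (((M,U),N),(K,S,C),L,R,(Q,B)));
Paren balance: 5 '(' vs 6 ')' MISMATCH
Ends with single ';': True
Full parse: FAILS (extra content after tree at pos 29)
Valid: False

Answer: no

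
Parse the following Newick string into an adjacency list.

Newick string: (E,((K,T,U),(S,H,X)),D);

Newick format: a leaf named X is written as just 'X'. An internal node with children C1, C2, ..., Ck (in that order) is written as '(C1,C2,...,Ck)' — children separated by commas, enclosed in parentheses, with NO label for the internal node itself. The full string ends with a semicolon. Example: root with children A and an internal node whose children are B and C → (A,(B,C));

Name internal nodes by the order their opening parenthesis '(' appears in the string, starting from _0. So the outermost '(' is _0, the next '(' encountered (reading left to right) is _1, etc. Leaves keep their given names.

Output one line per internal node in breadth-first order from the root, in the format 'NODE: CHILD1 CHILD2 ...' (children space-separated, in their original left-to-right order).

Answer: _0: E _1 D
_1: _2 _3
_2: K T U
_3: S H X

Derivation:
Input: (E,((K,T,U),(S,H,X)),D);
Scanning left-to-right, naming '(' by encounter order:
  pos 0: '(' -> open internal node _0 (depth 1)
  pos 3: '(' -> open internal node _1 (depth 2)
  pos 4: '(' -> open internal node _2 (depth 3)
  pos 10: ')' -> close internal node _2 (now at depth 2)
  pos 12: '(' -> open internal node _3 (depth 3)
  pos 18: ')' -> close internal node _3 (now at depth 2)
  pos 19: ')' -> close internal node _1 (now at depth 1)
  pos 22: ')' -> close internal node _0 (now at depth 0)
Total internal nodes: 4
BFS adjacency from root:
  _0: E _1 D
  _1: _2 _3
  _2: K T U
  _3: S H X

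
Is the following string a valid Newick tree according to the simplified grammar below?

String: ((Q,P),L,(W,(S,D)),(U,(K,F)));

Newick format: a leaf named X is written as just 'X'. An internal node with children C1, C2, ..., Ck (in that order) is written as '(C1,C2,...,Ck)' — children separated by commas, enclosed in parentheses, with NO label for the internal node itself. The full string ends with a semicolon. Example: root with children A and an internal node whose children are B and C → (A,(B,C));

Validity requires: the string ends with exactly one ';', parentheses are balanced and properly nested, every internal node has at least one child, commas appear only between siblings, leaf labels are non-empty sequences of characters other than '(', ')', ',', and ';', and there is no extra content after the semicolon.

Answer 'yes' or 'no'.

Answer: yes

Derivation:
Input: ((Q,P),L,(W,(S,D)),(U,(K,F)));
Paren balance: 6 '(' vs 6 ')' OK
Ends with single ';': True
Full parse: OK
Valid: True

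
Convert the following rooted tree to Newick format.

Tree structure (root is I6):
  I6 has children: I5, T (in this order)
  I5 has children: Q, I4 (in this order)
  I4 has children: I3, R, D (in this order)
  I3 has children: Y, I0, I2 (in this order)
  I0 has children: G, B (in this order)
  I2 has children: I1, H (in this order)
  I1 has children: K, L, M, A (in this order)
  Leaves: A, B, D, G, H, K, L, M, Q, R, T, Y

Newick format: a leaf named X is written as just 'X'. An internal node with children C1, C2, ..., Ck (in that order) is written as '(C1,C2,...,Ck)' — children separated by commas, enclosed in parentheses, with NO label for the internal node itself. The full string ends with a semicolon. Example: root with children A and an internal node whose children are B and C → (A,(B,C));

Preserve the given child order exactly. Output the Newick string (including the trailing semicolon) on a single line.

Answer: ((Q,((Y,(G,B),((K,L,M,A),H)),R,D)),T);

Derivation:
internal I6 with children ['I5', 'T']
  internal I5 with children ['Q', 'I4']
    leaf 'Q' → 'Q'
    internal I4 with children ['I3', 'R', 'D']
      internal I3 with children ['Y', 'I0', 'I2']
        leaf 'Y' → 'Y'
        internal I0 with children ['G', 'B']
          leaf 'G' → 'G'
          leaf 'B' → 'B'
        → '(G,B)'
        internal I2 with children ['I1', 'H']
          internal I1 with children ['K', 'L', 'M', 'A']
            leaf 'K' → 'K'
            leaf 'L' → 'L'
            leaf 'M' → 'M'
            leaf 'A' → 'A'
          → '(K,L,M,A)'
          leaf 'H' → 'H'
        → '((K,L,M,A),H)'
      → '(Y,(G,B),((K,L,M,A),H))'
      leaf 'R' → 'R'
      leaf 'D' → 'D'
    → '((Y,(G,B),((K,L,M,A),H)),R,D)'
  → '(Q,((Y,(G,B),((K,L,M,A),H)),R,D))'
  leaf 'T' → 'T'
→ '((Q,((Y,(G,B),((K,L,M,A),H)),R,D)),T)'
Final: ((Q,((Y,(G,B),((K,L,M,A),H)),R,D)),T);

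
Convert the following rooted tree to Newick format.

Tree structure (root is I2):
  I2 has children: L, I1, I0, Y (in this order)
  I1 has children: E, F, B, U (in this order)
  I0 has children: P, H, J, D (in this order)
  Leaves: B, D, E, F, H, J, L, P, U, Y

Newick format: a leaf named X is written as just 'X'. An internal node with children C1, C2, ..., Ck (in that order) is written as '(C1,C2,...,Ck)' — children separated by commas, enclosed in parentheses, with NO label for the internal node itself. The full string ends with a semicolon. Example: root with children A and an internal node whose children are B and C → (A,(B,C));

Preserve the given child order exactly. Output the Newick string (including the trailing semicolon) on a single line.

internal I2 with children ['L', 'I1', 'I0', 'Y']
  leaf 'L' → 'L'
  internal I1 with children ['E', 'F', 'B', 'U']
    leaf 'E' → 'E'
    leaf 'F' → 'F'
    leaf 'B' → 'B'
    leaf 'U' → 'U'
  → '(E,F,B,U)'
  internal I0 with children ['P', 'H', 'J', 'D']
    leaf 'P' → 'P'
    leaf 'H' → 'H'
    leaf 'J' → 'J'
    leaf 'D' → 'D'
  → '(P,H,J,D)'
  leaf 'Y' → 'Y'
→ '(L,(E,F,B,U),(P,H,J,D),Y)'
Final: (L,(E,F,B,U),(P,H,J,D),Y);

Answer: (L,(E,F,B,U),(P,H,J,D),Y);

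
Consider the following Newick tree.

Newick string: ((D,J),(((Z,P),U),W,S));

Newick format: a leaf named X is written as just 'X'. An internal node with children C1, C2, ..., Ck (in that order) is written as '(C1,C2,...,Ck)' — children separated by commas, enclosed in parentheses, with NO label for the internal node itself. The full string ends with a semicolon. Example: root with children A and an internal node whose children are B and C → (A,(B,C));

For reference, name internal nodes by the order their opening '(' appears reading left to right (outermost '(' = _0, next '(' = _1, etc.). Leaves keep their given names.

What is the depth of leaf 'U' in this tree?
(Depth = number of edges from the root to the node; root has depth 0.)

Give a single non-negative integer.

Answer: 3

Derivation:
Newick: ((D,J),(((Z,P),U),W,S));
Naming internals by '(' encounter order: outermost '(' = _0, next = _1, ...
Query node: U
Path from root: _0 -> _2 -> _3 -> U
Depth of U: 3 (number of edges from root)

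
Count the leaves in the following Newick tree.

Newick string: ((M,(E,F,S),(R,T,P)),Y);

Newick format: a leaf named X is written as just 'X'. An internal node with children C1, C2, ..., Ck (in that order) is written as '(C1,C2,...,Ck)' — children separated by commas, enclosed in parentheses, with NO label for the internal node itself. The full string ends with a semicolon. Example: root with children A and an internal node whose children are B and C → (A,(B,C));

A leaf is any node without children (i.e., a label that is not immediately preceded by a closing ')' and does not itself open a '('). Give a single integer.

Newick: ((M,(E,F,S),(R,T,P)),Y);
Scan left-to-right; a leaf is any maximal label run not followed by '(':
  pos 2: leaf 'M' → count = 1
  pos 5: leaf 'E' → count = 2
  pos 7: leaf 'F' → count = 3
  pos 9: leaf 'S' → count = 4
  pos 13: leaf 'R' → count = 5
  pos 15: leaf 'T' → count = 6
  pos 17: leaf 'P' → count = 7
  pos 21: leaf 'Y' → count = 8
Total leaves: 8

Answer: 8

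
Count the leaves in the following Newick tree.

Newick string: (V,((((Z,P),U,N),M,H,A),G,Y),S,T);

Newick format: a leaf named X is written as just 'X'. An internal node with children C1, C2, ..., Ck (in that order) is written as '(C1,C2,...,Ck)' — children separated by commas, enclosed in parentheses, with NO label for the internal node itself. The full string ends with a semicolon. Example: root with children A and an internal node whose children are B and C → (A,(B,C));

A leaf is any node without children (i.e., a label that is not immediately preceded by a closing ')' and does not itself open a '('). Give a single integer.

Newick: (V,((((Z,P),U,N),M,H,A),G,Y),S,T);
Scan left-to-right; a leaf is any maximal label run not followed by '(':
  pos 1: leaf 'V' → count = 1
  pos 7: leaf 'Z' → count = 2
  pos 9: leaf 'P' → count = 3
  pos 12: leaf 'U' → count = 4
  pos 14: leaf 'N' → count = 5
  pos 17: leaf 'M' → count = 6
  pos 19: leaf 'H' → count = 7
  pos 21: leaf 'A' → count = 8
  pos 24: leaf 'G' → count = 9
  pos 26: leaf 'Y' → count = 10
  pos 29: leaf 'S' → count = 11
  pos 31: leaf 'T' → count = 12
Total leaves: 12

Answer: 12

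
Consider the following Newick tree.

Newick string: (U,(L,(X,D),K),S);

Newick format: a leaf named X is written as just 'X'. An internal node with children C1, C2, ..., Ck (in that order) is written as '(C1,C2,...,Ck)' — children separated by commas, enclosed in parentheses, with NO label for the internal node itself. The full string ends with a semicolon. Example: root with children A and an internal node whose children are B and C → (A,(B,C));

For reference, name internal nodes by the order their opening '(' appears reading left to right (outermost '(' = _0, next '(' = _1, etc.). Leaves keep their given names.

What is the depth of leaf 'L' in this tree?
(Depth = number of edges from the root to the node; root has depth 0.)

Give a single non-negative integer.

Answer: 2

Derivation:
Newick: (U,(L,(X,D),K),S);
Naming internals by '(' encounter order: outermost '(' = _0, next = _1, ...
Query node: L
Path from root: _0 -> _1 -> L
Depth of L: 2 (number of edges from root)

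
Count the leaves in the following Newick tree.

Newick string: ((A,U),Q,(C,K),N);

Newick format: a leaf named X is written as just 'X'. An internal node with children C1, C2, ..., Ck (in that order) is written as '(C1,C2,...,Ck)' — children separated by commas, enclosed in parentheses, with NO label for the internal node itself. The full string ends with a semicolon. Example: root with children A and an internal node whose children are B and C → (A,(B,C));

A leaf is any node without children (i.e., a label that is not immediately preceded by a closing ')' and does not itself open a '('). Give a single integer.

Answer: 6

Derivation:
Newick: ((A,U),Q,(C,K),N);
Scan left-to-right; a leaf is any maximal label run not followed by '(':
  pos 2: leaf 'A' → count = 1
  pos 4: leaf 'U' → count = 2
  pos 7: leaf 'Q' → count = 3
  pos 10: leaf 'C' → count = 4
  pos 12: leaf 'K' → count = 5
  pos 15: leaf 'N' → count = 6
Total leaves: 6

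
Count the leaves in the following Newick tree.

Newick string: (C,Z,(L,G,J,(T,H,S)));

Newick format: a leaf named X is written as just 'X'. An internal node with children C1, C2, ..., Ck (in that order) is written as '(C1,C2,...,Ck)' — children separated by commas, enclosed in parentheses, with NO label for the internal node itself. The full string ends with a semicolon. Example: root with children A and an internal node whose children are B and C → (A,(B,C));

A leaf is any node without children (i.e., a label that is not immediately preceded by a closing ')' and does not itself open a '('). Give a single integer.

Newick: (C,Z,(L,G,J,(T,H,S)));
Scan left-to-right; a leaf is any maximal label run not followed by '(':
  pos 1: leaf 'C' → count = 1
  pos 3: leaf 'Z' → count = 2
  pos 6: leaf 'L' → count = 3
  pos 8: leaf 'G' → count = 4
  pos 10: leaf 'J' → count = 5
  pos 13: leaf 'T' → count = 6
  pos 15: leaf 'H' → count = 7
  pos 17: leaf 'S' → count = 8
Total leaves: 8

Answer: 8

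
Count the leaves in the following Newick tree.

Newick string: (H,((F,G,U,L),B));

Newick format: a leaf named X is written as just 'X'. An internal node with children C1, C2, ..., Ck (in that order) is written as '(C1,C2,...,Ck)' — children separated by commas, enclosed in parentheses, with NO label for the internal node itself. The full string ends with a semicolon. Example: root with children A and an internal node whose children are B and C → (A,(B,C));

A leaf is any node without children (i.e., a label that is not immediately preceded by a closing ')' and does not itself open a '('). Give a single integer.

Newick: (H,((F,G,U,L),B));
Scan left-to-right; a leaf is any maximal label run not followed by '(':
  pos 1: leaf 'H' → count = 1
  pos 5: leaf 'F' → count = 2
  pos 7: leaf 'G' → count = 3
  pos 9: leaf 'U' → count = 4
  pos 11: leaf 'L' → count = 5
  pos 14: leaf 'B' → count = 6
Total leaves: 6

Answer: 6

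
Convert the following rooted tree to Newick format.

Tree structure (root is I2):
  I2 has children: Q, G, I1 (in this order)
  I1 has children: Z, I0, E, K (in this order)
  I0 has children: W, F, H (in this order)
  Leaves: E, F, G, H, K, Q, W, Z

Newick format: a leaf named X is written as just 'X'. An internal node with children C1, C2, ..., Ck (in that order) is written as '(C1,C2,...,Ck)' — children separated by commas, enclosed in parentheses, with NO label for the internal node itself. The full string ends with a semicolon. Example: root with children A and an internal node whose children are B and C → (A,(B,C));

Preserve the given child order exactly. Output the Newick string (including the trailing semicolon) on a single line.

internal I2 with children ['Q', 'G', 'I1']
  leaf 'Q' → 'Q'
  leaf 'G' → 'G'
  internal I1 with children ['Z', 'I0', 'E', 'K']
    leaf 'Z' → 'Z'
    internal I0 with children ['W', 'F', 'H']
      leaf 'W' → 'W'
      leaf 'F' → 'F'
      leaf 'H' → 'H'
    → '(W,F,H)'
    leaf 'E' → 'E'
    leaf 'K' → 'K'
  → '(Z,(W,F,H),E,K)'
→ '(Q,G,(Z,(W,F,H),E,K))'
Final: (Q,G,(Z,(W,F,H),E,K));

Answer: (Q,G,(Z,(W,F,H),E,K));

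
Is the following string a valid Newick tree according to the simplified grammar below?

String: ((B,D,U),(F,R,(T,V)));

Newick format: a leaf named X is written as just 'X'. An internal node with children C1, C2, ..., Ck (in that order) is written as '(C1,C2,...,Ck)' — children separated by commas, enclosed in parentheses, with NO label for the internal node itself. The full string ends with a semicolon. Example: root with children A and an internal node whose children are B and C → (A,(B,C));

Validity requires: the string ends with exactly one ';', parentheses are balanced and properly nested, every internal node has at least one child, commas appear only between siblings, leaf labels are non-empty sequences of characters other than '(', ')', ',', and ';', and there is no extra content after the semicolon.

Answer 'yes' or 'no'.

Answer: yes

Derivation:
Input: ((B,D,U),(F,R,(T,V)));
Paren balance: 4 '(' vs 4 ')' OK
Ends with single ';': True
Full parse: OK
Valid: True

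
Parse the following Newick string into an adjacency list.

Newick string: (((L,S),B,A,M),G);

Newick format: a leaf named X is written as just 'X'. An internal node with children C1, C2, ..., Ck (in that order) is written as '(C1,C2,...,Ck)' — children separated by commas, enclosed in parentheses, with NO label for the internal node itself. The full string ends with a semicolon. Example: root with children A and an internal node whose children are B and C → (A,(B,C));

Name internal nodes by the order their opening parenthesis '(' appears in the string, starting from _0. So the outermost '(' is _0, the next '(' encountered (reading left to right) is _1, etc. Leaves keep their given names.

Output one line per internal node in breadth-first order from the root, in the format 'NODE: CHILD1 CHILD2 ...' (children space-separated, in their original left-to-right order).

Input: (((L,S),B,A,M),G);
Scanning left-to-right, naming '(' by encounter order:
  pos 0: '(' -> open internal node _0 (depth 1)
  pos 1: '(' -> open internal node _1 (depth 2)
  pos 2: '(' -> open internal node _2 (depth 3)
  pos 6: ')' -> close internal node _2 (now at depth 2)
  pos 13: ')' -> close internal node _1 (now at depth 1)
  pos 16: ')' -> close internal node _0 (now at depth 0)
Total internal nodes: 3
BFS adjacency from root:
  _0: _1 G
  _1: _2 B A M
  _2: L S

Answer: _0: _1 G
_1: _2 B A M
_2: L S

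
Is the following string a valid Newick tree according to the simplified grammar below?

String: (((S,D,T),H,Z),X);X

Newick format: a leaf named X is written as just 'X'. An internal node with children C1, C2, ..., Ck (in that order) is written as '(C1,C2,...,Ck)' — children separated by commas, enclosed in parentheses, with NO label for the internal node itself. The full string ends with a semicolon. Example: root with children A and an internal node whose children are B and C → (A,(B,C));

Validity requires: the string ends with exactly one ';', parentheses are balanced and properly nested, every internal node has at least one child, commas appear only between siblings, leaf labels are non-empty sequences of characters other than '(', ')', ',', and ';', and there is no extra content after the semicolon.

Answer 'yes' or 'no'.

Answer: no

Derivation:
Input: (((S,D,T),H,Z),X);X
Paren balance: 3 '(' vs 3 ')' OK
Ends with single ';': False
Full parse: FAILS (must end with ;)
Valid: False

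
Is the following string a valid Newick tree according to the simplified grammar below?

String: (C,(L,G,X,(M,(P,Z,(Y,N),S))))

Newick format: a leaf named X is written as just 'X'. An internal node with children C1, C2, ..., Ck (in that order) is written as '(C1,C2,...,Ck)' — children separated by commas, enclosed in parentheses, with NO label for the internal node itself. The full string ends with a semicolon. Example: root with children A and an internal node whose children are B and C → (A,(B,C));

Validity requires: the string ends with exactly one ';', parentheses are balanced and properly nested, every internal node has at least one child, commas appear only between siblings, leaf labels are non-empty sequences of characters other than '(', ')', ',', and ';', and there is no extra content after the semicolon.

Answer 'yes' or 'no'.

Input: (C,(L,G,X,(M,(P,Z,(Y,N),S))))
Paren balance: 5 '(' vs 5 ')' OK
Ends with single ';': False
Full parse: FAILS (must end with ;)
Valid: False

Answer: no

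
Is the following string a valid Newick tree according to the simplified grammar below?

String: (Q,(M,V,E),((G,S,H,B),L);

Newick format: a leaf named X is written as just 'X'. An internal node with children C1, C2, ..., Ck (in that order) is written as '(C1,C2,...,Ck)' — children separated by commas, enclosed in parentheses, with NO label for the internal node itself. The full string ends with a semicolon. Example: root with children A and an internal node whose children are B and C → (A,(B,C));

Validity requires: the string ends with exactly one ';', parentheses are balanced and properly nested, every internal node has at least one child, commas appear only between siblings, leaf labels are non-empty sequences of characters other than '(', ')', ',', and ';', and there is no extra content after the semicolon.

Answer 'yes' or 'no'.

Answer: no

Derivation:
Input: (Q,(M,V,E),((G,S,H,B),L);
Paren balance: 4 '(' vs 3 ')' MISMATCH
Ends with single ';': True
Full parse: FAILS (expected , or ) at pos 24)
Valid: False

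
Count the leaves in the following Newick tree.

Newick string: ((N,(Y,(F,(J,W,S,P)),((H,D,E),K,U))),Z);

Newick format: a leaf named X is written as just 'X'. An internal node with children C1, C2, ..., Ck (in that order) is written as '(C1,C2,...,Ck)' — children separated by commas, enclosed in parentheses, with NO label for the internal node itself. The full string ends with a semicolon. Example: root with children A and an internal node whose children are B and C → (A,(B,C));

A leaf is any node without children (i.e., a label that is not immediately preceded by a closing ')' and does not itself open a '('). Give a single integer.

Answer: 13

Derivation:
Newick: ((N,(Y,(F,(J,W,S,P)),((H,D,E),K,U))),Z);
Scan left-to-right; a leaf is any maximal label run not followed by '(':
  pos 2: leaf 'N' → count = 1
  pos 5: leaf 'Y' → count = 2
  pos 8: leaf 'F' → count = 3
  pos 11: leaf 'J' → count = 4
  pos 13: leaf 'W' → count = 5
  pos 15: leaf 'S' → count = 6
  pos 17: leaf 'P' → count = 7
  pos 23: leaf 'H' → count = 8
  pos 25: leaf 'D' → count = 9
  pos 27: leaf 'E' → count = 10
  pos 30: leaf 'K' → count = 11
  pos 32: leaf 'U' → count = 12
  pos 37: leaf 'Z' → count = 13
Total leaves: 13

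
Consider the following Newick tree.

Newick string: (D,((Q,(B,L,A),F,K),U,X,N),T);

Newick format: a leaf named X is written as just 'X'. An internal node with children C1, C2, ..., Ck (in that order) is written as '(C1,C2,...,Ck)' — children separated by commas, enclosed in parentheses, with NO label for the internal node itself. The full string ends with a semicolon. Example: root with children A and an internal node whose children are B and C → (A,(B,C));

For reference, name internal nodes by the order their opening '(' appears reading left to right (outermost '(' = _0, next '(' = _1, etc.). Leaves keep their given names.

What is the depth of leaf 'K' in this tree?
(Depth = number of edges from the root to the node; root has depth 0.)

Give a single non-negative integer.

Answer: 3

Derivation:
Newick: (D,((Q,(B,L,A),F,K),U,X,N),T);
Naming internals by '(' encounter order: outermost '(' = _0, next = _1, ...
Query node: K
Path from root: _0 -> _1 -> _2 -> K
Depth of K: 3 (number of edges from root)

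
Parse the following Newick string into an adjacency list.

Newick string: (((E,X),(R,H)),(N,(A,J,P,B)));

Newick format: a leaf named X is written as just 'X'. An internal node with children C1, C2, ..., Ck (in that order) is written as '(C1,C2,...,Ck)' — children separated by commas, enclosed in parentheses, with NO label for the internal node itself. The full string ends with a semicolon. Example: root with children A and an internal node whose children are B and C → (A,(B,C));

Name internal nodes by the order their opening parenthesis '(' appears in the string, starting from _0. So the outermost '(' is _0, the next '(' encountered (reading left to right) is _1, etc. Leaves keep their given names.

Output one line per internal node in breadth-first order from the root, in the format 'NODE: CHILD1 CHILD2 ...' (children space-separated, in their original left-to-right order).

Answer: _0: _1 _4
_1: _2 _3
_4: N _5
_2: E X
_3: R H
_5: A J P B

Derivation:
Input: (((E,X),(R,H)),(N,(A,J,P,B)));
Scanning left-to-right, naming '(' by encounter order:
  pos 0: '(' -> open internal node _0 (depth 1)
  pos 1: '(' -> open internal node _1 (depth 2)
  pos 2: '(' -> open internal node _2 (depth 3)
  pos 6: ')' -> close internal node _2 (now at depth 2)
  pos 8: '(' -> open internal node _3 (depth 3)
  pos 12: ')' -> close internal node _3 (now at depth 2)
  pos 13: ')' -> close internal node _1 (now at depth 1)
  pos 15: '(' -> open internal node _4 (depth 2)
  pos 18: '(' -> open internal node _5 (depth 3)
  pos 26: ')' -> close internal node _5 (now at depth 2)
  pos 27: ')' -> close internal node _4 (now at depth 1)
  pos 28: ')' -> close internal node _0 (now at depth 0)
Total internal nodes: 6
BFS adjacency from root:
  _0: _1 _4
  _1: _2 _3
  _4: N _5
  _2: E X
  _3: R H
  _5: A J P B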